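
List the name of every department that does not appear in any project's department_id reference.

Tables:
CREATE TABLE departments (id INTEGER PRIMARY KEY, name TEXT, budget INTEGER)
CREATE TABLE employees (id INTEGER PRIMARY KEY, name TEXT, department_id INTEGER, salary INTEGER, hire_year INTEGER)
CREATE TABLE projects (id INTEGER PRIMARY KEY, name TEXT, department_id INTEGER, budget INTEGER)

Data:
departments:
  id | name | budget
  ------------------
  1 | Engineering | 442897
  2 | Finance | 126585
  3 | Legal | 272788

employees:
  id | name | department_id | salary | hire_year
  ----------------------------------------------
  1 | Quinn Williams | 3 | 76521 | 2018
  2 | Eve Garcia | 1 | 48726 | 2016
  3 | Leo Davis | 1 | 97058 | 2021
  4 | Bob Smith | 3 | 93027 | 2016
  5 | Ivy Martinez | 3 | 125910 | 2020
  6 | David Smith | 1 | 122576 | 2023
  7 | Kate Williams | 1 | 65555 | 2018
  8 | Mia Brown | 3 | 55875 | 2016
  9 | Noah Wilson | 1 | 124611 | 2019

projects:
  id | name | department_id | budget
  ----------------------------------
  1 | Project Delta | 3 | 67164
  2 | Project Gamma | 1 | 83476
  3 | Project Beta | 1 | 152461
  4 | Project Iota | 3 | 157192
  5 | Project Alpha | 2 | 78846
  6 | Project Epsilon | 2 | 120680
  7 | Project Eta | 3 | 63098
SELECT p.name FROM departments p LEFT JOIN projects c ON c.department_id = p.id WHERE c.id IS NULL

Execution result:
(no rows)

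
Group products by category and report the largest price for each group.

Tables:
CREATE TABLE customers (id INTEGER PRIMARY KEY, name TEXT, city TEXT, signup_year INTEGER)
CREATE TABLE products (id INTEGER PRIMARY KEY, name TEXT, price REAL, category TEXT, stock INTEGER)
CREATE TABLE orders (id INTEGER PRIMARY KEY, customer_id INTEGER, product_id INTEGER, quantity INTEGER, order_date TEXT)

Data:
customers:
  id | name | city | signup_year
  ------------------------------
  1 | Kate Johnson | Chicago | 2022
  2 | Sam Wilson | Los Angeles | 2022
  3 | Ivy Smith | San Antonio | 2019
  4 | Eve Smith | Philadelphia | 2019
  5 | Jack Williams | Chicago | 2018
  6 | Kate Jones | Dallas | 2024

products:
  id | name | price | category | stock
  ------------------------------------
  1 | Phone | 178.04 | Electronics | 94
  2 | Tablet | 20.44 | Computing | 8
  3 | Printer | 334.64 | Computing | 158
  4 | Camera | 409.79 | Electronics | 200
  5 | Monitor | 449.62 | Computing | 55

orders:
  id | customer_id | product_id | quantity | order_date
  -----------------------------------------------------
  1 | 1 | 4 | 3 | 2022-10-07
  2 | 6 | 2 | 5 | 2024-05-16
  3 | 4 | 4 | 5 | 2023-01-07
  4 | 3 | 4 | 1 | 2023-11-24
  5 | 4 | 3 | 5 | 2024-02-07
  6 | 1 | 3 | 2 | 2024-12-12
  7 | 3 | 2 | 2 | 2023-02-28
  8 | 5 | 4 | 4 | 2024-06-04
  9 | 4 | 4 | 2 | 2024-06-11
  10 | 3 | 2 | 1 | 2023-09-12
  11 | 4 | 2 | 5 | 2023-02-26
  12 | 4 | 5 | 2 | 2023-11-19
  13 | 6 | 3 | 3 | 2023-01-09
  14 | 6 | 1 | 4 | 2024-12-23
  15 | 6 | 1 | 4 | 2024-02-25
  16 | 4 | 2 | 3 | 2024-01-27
SELECT category, MAX(price) AS max_price FROM products GROUP BY category

Execution result:
category | max_price
Computing | 449.62
Electronics | 409.79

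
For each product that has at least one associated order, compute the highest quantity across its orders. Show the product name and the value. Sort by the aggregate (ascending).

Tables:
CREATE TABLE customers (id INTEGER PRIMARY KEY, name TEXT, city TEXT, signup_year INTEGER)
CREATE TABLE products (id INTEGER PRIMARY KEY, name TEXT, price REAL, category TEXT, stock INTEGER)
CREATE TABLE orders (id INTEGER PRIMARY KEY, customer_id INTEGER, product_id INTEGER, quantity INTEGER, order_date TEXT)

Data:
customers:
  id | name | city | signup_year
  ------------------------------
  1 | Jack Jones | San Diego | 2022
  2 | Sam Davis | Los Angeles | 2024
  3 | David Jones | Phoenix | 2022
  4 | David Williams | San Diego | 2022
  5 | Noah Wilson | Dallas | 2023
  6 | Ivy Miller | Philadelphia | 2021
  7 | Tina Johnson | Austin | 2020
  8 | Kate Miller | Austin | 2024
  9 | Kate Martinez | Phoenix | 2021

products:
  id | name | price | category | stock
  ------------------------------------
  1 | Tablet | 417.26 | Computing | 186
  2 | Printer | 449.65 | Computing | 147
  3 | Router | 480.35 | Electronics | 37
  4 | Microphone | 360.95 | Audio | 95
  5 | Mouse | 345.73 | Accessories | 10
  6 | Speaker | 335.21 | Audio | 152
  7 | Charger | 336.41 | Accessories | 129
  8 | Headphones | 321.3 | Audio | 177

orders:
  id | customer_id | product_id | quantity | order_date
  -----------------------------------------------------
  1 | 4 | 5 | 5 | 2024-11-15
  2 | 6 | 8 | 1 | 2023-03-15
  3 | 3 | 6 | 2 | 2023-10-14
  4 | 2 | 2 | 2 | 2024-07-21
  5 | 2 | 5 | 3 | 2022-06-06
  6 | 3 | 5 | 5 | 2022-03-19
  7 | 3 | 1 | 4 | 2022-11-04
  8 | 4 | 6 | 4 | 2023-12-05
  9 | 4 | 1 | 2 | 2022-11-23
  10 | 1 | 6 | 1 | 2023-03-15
SELECT p.name, MAX(c.quantity) AS max_quantity FROM orders c JOIN products p ON c.product_id = p.id GROUP BY p.id, p.name ORDER BY max_quantity ASC

Execution result:
name | max_quantity
Headphones | 1
Printer | 2
Tablet | 4
Speaker | 4
Mouse | 5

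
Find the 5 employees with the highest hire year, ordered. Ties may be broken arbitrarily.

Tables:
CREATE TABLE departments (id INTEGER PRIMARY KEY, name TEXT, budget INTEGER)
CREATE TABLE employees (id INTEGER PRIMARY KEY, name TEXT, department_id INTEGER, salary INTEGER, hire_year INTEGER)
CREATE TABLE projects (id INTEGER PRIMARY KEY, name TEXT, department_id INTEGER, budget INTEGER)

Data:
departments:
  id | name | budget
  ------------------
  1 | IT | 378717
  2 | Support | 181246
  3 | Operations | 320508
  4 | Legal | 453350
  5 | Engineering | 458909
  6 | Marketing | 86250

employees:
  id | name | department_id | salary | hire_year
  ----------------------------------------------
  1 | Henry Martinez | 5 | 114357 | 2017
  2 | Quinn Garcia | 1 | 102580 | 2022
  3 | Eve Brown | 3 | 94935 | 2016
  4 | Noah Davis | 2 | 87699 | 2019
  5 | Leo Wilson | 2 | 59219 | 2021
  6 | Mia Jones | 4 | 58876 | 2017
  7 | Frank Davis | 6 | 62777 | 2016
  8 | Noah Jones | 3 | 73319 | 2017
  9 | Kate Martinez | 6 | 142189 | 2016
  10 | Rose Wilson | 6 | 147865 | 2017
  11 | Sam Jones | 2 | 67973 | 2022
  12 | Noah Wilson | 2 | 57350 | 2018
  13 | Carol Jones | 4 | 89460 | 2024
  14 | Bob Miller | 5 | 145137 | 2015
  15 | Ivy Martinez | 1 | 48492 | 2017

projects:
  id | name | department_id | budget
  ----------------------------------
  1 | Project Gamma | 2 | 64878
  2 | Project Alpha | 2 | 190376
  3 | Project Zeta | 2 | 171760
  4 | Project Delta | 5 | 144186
SELECT name, hire_year FROM employees ORDER BY hire_year DESC LIMIT 5

Execution result:
name | hire_year
Carol Jones | 2024
Quinn Garcia | 2022
Sam Jones | 2022
Leo Wilson | 2021
Noah Davis | 2019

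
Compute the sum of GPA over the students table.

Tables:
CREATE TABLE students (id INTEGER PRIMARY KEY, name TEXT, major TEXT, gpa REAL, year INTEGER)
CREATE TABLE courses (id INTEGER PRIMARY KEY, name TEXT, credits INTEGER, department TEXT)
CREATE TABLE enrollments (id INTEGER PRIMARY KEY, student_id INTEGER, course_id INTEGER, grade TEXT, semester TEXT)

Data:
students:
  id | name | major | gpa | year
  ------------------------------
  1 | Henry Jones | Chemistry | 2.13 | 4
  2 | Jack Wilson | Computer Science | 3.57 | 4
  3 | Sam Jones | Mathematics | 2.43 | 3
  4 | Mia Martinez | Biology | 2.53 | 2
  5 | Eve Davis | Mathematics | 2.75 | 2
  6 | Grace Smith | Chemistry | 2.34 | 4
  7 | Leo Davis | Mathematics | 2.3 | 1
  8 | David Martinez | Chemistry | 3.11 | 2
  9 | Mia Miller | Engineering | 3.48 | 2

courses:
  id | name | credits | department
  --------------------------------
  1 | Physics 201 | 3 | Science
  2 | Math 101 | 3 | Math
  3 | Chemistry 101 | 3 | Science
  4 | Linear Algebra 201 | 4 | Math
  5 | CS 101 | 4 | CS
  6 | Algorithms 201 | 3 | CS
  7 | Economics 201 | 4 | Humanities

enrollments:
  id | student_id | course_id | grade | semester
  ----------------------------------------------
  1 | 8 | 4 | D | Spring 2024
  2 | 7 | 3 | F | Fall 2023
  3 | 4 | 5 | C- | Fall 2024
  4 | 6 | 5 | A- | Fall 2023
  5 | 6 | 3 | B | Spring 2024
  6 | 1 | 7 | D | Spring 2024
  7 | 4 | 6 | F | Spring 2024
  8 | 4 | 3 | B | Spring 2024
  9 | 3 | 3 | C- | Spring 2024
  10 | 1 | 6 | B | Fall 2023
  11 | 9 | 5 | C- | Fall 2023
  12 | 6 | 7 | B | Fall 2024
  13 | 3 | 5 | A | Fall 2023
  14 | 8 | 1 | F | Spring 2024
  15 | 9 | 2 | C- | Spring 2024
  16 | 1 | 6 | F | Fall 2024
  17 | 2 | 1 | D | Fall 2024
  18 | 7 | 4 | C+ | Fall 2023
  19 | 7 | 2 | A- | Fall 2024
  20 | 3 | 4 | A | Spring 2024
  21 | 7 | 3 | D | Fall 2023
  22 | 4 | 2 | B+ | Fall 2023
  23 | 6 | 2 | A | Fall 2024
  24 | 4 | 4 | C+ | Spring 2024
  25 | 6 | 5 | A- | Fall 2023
SELECT SUM(gpa) FROM students

Execution result:
24.64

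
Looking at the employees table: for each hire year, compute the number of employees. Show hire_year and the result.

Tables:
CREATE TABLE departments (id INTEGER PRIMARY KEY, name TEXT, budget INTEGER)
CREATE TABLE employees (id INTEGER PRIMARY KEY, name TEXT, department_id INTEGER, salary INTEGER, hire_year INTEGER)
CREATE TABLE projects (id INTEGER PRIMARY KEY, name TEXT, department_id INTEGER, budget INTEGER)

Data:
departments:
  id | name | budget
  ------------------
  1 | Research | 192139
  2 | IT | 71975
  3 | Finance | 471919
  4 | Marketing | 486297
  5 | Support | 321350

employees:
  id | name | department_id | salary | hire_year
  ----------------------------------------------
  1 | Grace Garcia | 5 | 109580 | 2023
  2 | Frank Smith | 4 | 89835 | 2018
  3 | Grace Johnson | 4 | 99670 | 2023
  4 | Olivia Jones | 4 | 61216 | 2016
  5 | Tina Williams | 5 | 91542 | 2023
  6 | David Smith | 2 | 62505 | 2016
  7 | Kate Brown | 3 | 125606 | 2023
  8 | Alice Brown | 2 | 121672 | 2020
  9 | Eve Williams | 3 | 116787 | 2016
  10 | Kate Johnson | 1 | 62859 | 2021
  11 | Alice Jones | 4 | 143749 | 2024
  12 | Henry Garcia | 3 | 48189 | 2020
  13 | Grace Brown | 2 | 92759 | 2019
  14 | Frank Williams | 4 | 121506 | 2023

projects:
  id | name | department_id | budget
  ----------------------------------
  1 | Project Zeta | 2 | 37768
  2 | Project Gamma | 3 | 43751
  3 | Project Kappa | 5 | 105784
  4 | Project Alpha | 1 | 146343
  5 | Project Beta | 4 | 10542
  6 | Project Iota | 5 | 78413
SELECT hire_year, COUNT(*) AS n FROM employees GROUP BY hire_year

Execution result:
hire_year | n
2016 | 3
2018 | 1
2019 | 1
2020 | 2
2021 | 1
2023 | 5
2024 | 1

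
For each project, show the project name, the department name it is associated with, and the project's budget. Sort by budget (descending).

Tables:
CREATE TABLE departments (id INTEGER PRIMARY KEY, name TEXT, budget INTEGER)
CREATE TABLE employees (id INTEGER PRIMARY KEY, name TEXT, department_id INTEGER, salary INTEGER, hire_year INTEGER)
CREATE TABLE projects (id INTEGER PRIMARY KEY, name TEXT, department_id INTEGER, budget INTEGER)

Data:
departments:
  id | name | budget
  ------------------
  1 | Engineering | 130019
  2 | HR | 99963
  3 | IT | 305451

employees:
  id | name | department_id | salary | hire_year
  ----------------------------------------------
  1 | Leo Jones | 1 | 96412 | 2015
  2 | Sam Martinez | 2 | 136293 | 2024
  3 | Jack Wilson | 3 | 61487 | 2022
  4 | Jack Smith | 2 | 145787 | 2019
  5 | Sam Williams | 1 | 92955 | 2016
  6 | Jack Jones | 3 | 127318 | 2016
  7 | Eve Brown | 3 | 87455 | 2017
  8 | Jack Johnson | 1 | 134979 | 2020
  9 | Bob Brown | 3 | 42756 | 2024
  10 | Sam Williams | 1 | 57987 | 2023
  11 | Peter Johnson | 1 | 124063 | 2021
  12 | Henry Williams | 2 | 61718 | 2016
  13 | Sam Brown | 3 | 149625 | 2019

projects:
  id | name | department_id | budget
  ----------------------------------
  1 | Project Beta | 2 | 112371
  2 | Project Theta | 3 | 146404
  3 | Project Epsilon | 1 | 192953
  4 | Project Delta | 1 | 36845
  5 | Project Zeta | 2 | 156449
SELECT c.name, p.name AS department, c.budget FROM projects c JOIN departments p ON c.department_id = p.id ORDER BY c.budget DESC

Execution result:
name | department | budget
Project Epsilon | Engineering | 192953
Project Zeta | HR | 156449
Project Theta | IT | 146404
Project Beta | HR | 112371
Project Delta | Engineering | 36845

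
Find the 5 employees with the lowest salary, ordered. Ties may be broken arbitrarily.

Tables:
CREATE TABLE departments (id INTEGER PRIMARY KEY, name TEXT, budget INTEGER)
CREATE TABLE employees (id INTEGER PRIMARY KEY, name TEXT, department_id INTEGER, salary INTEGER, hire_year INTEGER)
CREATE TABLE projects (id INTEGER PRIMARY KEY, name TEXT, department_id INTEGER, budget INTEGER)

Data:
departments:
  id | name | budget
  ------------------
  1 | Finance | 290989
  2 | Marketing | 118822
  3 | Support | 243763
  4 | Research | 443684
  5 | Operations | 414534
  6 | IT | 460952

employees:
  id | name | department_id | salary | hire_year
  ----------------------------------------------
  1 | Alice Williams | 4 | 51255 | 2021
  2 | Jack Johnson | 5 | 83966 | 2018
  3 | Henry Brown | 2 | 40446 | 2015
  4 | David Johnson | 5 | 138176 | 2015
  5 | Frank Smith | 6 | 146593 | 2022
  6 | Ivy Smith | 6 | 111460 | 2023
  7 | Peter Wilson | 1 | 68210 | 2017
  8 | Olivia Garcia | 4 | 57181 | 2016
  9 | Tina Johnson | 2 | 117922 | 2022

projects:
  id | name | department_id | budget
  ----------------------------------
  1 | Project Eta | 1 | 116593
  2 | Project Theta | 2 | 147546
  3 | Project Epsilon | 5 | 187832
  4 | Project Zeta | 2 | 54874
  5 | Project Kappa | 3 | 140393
SELECT name, salary FROM employees ORDER BY salary ASC LIMIT 5

Execution result:
name | salary
Henry Brown | 40446
Alice Williams | 51255
Olivia Garcia | 57181
Peter Wilson | 68210
Jack Johnson | 83966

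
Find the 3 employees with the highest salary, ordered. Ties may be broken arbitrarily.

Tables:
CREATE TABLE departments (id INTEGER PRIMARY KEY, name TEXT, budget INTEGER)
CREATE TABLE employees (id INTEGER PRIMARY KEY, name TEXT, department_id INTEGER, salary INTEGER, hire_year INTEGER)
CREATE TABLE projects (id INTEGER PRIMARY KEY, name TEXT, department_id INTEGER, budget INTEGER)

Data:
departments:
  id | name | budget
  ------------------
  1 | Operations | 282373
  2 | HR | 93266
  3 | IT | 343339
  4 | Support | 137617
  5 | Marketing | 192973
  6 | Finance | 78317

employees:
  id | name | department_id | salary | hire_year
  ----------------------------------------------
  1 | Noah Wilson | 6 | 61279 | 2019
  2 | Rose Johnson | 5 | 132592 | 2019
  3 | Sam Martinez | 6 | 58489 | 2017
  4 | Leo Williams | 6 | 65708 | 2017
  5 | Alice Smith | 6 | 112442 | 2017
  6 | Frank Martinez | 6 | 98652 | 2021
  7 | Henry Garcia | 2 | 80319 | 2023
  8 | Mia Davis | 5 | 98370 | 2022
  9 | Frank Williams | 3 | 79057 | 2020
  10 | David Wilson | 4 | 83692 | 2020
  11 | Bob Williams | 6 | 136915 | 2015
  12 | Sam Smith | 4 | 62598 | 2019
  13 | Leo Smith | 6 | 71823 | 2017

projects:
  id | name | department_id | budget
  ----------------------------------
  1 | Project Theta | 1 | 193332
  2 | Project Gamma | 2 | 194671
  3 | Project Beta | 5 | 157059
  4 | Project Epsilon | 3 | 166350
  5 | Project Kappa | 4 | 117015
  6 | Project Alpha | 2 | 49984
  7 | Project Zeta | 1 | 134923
SELECT name, salary FROM employees ORDER BY salary DESC LIMIT 3

Execution result:
name | salary
Bob Williams | 136915
Rose Johnson | 132592
Alice Smith | 112442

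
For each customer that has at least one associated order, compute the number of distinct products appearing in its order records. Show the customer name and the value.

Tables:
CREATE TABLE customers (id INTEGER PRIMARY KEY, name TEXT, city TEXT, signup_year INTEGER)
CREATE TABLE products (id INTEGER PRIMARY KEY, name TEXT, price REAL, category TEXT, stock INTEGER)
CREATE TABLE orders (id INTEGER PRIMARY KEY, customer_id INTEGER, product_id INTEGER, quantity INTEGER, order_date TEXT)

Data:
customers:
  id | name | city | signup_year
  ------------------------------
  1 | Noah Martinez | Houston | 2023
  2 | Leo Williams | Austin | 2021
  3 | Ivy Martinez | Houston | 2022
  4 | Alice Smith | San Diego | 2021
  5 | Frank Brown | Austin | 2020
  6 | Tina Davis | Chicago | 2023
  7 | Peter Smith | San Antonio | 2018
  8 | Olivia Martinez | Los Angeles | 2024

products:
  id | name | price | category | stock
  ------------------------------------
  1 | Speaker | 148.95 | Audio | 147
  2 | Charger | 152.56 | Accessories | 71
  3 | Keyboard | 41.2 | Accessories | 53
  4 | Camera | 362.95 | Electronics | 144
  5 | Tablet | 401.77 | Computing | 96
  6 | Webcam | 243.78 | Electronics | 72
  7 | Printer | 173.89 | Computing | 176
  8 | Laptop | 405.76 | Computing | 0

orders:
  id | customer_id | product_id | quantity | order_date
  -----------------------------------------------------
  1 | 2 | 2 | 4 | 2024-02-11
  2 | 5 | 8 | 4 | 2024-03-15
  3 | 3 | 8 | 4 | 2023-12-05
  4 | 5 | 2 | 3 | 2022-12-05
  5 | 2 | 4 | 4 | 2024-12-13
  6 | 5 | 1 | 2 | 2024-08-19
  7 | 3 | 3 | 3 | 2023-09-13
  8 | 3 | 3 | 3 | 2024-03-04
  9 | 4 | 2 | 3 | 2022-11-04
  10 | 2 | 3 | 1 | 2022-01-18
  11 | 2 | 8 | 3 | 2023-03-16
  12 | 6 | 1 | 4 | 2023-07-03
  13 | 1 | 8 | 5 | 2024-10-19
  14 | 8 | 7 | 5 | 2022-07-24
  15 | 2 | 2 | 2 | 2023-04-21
SELECT p.name, COUNT(DISTINCT c.product_id) AS distinct_product_count FROM orders c JOIN customers p ON c.customer_id = p.id GROUP BY p.id, p.name

Execution result:
name | distinct_product_count
Noah Martinez | 1
Leo Williams | 4
Ivy Martinez | 2
Alice Smith | 1
Frank Brown | 3
Tina Davis | 1
Olivia Martinez | 1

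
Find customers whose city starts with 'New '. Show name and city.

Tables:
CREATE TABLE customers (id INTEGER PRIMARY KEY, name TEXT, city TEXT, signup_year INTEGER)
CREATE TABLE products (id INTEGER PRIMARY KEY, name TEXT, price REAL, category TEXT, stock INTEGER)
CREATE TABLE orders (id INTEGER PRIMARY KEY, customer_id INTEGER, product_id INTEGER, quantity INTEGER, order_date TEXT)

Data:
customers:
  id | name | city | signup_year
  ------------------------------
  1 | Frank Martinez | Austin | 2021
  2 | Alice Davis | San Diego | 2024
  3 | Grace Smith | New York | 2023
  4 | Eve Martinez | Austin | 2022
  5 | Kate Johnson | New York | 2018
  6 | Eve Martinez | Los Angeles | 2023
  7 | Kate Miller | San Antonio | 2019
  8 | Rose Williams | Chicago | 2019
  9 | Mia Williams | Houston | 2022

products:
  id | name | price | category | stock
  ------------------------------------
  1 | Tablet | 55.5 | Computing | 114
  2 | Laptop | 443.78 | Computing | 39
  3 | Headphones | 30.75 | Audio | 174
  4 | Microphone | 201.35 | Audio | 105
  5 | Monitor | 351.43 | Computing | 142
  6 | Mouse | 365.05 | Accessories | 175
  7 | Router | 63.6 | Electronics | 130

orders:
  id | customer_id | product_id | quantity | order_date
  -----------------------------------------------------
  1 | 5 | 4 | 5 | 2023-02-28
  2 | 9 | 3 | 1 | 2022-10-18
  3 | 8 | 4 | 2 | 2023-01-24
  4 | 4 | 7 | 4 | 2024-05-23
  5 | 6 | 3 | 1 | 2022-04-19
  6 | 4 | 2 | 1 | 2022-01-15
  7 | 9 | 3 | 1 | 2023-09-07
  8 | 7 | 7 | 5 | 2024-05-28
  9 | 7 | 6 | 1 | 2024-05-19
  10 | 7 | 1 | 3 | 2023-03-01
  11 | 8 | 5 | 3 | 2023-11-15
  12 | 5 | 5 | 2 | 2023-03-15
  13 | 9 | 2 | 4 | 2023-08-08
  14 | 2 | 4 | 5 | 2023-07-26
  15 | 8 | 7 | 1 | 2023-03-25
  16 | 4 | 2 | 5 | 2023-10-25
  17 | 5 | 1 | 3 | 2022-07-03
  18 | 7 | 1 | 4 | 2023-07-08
SELECT name, city FROM customers WHERE city LIKE 'New %'

Execution result:
name | city
Grace Smith | New York
Kate Johnson | New York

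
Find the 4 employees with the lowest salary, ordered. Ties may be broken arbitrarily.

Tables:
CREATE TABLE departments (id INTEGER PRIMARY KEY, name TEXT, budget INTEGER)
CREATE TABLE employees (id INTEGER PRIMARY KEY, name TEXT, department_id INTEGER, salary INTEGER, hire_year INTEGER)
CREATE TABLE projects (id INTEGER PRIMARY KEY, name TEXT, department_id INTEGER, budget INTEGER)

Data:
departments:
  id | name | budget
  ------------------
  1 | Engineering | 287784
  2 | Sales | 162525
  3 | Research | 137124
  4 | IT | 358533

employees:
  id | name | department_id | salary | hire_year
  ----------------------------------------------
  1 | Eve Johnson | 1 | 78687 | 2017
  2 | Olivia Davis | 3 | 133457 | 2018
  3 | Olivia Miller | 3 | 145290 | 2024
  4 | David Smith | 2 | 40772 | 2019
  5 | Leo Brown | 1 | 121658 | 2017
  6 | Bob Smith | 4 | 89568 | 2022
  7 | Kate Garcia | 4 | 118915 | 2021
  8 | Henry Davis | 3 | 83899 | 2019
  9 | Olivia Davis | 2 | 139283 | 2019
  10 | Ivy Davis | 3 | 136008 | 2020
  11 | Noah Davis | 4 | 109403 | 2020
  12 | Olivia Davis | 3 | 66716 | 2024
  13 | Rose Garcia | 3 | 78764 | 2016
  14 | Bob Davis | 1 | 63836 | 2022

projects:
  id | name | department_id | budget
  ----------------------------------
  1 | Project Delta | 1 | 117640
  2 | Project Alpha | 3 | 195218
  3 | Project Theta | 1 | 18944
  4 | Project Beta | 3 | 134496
SELECT name, salary FROM employees ORDER BY salary ASC LIMIT 4

Execution result:
name | salary
David Smith | 40772
Bob Davis | 63836
Olivia Davis | 66716
Eve Johnson | 78687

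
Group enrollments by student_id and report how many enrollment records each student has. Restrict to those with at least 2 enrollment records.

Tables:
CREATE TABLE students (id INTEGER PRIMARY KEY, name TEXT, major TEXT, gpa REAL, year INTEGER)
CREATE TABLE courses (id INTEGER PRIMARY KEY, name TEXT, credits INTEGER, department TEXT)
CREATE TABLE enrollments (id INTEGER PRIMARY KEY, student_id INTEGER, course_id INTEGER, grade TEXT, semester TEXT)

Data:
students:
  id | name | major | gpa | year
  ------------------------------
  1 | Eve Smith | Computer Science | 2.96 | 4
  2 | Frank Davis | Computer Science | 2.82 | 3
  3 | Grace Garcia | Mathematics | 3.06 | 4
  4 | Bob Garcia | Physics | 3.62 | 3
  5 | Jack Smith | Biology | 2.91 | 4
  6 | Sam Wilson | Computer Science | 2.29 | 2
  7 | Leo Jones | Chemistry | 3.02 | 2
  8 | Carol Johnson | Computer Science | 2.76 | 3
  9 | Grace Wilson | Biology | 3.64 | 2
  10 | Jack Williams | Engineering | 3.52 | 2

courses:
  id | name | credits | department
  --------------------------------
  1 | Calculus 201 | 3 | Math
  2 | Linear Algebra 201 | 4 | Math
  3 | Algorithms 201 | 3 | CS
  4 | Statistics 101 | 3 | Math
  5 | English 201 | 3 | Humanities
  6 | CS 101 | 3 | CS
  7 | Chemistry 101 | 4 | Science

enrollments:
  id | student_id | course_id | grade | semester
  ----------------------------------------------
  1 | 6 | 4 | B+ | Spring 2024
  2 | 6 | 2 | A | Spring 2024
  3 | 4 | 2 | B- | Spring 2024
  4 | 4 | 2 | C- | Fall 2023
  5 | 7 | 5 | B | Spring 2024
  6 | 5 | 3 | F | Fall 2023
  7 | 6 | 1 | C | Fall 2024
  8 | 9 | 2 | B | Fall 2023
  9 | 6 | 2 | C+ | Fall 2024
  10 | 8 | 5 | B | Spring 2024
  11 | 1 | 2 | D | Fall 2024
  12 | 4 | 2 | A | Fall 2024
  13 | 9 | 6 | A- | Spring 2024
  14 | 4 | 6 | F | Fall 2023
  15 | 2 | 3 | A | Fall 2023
SELECT student_id, COUNT(*) AS enrollment_count FROM enrollments GROUP BY student_id HAVING COUNT(*) >= 2

Execution result:
student_id | enrollment_count
4 | 4
6 | 4
9 | 2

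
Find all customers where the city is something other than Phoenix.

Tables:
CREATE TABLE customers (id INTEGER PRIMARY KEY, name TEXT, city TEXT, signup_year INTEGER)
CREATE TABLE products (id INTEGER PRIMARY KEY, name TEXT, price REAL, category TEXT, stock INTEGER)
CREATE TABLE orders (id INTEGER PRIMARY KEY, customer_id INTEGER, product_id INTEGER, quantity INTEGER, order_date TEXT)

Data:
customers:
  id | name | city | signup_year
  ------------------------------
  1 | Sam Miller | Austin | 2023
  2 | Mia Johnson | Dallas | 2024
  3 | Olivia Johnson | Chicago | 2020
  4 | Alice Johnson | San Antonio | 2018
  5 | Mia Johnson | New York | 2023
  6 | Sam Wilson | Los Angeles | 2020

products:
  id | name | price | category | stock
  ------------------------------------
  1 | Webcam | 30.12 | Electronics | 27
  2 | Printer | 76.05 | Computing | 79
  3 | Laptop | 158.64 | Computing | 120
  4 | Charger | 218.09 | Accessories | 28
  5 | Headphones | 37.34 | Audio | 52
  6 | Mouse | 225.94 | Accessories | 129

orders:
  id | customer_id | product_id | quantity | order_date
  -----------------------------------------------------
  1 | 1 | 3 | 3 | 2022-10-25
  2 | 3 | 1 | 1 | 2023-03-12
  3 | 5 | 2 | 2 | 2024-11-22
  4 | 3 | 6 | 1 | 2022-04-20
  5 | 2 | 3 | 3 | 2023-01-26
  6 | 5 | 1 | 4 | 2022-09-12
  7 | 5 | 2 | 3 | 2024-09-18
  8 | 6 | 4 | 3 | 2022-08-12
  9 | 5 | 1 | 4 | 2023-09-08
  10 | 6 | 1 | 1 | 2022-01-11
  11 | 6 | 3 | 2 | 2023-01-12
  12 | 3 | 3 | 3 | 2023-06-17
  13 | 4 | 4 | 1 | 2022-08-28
SELECT name, city FROM customers WHERE city <> 'Phoenix'

Execution result:
name | city
Sam Miller | Austin
Mia Johnson | Dallas
Olivia Johnson | Chicago
Alice Johnson | San Antonio
Mia Johnson | New York
Sam Wilson | Los Angeles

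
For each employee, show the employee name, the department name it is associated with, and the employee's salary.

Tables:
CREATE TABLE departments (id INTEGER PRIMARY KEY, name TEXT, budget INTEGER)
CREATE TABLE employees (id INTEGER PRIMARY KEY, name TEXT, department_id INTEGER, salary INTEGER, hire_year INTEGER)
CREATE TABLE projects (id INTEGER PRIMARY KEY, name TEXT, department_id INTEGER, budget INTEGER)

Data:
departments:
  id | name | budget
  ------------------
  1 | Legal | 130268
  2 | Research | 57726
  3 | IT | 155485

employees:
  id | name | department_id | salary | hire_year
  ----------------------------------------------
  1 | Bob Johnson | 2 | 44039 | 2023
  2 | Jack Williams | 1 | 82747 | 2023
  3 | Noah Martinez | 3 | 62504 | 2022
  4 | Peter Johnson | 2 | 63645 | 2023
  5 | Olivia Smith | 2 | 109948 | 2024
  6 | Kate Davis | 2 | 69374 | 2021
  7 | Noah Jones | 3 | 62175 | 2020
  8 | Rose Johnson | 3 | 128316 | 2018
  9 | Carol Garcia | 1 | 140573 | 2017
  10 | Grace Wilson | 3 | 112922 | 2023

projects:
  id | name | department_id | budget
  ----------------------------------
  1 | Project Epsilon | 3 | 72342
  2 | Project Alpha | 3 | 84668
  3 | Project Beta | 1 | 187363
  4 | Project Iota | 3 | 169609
SELECT c.name, p.name AS department, c.salary FROM employees c JOIN departments p ON c.department_id = p.id

Execution result:
name | department | salary
Bob Johnson | Research | 44039
Jack Williams | Legal | 82747
Noah Martinez | IT | 62504
Peter Johnson | Research | 63645
Olivia Smith | Research | 109948
Kate Davis | Research | 69374
Noah Jones | IT | 62175
Rose Johnson | IT | 128316
Carol Garcia | Legal | 140573
Grace Wilson | IT | 112922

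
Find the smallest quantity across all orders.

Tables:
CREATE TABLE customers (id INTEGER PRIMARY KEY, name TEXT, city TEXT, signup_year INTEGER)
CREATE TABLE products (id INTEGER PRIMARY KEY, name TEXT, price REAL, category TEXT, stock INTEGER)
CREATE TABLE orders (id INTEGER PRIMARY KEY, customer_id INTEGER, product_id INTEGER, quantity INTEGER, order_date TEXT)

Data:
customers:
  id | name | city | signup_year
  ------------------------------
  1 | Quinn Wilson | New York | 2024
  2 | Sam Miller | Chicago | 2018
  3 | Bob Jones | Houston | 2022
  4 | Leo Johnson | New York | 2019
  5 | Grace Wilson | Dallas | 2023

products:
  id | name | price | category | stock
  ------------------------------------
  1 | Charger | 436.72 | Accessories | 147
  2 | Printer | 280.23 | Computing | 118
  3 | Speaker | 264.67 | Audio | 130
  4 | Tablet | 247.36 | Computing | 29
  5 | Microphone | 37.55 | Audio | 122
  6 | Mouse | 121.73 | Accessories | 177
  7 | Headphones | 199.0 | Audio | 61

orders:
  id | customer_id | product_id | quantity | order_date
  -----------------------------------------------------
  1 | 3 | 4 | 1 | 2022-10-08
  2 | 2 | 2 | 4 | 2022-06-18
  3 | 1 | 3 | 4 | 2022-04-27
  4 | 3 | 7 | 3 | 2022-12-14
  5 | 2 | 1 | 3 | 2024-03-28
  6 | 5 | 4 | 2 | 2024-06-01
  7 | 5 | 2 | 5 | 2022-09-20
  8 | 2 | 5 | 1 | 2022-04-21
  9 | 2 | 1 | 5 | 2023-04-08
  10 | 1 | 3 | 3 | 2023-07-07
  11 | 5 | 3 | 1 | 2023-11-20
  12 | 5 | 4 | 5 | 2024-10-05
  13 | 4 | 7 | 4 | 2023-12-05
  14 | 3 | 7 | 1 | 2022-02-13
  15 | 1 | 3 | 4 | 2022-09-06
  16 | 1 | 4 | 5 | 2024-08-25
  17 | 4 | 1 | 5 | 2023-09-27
SELECT MIN(quantity) FROM orders

Execution result:
1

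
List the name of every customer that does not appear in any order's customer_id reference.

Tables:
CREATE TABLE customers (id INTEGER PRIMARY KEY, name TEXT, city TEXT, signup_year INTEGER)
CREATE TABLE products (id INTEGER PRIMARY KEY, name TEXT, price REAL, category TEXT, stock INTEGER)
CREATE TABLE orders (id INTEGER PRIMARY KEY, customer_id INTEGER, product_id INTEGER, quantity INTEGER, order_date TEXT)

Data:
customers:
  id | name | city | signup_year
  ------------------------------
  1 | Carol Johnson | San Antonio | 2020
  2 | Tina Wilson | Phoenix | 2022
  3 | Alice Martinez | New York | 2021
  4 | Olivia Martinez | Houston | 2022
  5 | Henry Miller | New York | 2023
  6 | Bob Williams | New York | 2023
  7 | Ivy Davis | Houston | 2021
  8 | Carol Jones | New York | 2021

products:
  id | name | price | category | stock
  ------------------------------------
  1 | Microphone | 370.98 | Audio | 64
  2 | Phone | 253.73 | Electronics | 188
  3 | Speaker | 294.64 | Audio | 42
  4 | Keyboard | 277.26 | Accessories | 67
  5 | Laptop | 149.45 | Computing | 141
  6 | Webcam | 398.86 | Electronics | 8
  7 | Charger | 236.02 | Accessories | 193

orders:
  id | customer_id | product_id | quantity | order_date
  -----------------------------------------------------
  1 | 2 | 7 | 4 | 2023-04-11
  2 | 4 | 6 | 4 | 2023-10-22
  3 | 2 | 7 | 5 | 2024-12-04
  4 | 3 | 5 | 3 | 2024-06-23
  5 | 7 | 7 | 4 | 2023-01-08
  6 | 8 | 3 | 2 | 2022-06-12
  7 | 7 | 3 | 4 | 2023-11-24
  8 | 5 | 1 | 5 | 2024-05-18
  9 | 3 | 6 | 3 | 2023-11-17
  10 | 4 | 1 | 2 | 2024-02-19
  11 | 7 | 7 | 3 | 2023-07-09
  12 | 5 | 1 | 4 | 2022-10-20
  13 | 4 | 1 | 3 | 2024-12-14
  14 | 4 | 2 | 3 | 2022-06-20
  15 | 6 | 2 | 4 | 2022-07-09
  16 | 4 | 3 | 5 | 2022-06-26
SELECT p.name FROM customers p LEFT JOIN orders c ON c.customer_id = p.id WHERE c.id IS NULL

Execution result:
Carol Johnson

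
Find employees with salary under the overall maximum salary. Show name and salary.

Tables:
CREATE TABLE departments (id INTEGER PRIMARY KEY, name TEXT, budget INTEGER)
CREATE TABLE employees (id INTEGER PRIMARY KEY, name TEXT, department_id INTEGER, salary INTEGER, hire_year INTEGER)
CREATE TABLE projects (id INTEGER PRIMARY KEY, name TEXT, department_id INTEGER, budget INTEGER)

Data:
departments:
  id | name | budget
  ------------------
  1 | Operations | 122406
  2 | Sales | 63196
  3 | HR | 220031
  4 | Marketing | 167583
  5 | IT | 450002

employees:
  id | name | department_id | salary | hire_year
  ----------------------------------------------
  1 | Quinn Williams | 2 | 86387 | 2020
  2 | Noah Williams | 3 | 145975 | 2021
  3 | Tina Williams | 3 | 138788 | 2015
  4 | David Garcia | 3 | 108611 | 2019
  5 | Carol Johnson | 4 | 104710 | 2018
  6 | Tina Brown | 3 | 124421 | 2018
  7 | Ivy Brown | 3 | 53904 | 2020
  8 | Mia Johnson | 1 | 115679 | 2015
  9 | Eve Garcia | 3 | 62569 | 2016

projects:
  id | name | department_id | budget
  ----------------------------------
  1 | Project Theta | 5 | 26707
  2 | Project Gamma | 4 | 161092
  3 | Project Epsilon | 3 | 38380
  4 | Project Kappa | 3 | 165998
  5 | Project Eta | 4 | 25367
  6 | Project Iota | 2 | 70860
SELECT name, salary FROM employees WHERE salary < (SELECT MAX(salary) FROM employees)

Execution result:
name | salary
Quinn Williams | 86387
Tina Williams | 138788
David Garcia | 108611
Carol Johnson | 104710
Tina Brown | 124421
Ivy Brown | 53904
Mia Johnson | 115679
Eve Garcia | 62569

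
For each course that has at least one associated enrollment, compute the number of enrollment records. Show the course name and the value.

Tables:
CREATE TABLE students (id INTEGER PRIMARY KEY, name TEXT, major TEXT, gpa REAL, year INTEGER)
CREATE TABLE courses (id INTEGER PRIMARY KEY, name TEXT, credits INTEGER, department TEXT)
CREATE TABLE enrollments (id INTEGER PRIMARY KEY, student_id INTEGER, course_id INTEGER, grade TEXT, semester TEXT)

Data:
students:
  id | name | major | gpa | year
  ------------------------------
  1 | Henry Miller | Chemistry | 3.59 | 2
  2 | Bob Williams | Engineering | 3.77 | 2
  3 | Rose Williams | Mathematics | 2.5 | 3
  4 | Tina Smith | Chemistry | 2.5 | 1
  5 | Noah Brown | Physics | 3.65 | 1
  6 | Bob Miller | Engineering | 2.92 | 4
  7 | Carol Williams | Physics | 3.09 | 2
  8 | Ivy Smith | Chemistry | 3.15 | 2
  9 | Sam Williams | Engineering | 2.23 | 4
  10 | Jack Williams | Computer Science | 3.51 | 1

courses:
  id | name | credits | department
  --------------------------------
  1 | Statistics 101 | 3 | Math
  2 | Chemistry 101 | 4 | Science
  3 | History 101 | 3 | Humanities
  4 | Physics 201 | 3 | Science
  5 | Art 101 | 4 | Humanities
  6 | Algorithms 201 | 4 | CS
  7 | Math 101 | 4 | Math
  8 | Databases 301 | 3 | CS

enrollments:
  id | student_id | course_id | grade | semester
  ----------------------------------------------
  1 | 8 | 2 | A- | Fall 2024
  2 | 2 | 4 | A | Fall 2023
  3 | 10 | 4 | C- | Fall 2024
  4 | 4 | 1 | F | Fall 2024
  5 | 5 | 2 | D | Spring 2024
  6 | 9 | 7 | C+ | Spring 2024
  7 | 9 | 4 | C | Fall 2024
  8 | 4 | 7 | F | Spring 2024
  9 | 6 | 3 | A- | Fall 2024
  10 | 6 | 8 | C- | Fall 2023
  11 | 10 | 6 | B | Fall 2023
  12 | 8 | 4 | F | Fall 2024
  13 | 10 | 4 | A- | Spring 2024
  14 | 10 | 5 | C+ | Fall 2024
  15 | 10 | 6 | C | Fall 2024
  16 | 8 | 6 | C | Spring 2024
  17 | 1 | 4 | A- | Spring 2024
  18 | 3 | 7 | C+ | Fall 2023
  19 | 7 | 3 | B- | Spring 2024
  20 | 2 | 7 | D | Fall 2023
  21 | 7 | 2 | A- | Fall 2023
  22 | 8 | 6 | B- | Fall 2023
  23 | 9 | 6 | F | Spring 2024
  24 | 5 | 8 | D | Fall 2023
SELECT p.name, COUNT(*) AS n FROM enrollments c JOIN courses p ON c.course_id = p.id GROUP BY p.id, p.name

Execution result:
name | n
Statistics 101 | 1
Chemistry 101 | 3
History 101 | 2
Physics 201 | 6
Art 101 | 1
Algorithms 201 | 5
Math 101 | 4
Databases 301 | 2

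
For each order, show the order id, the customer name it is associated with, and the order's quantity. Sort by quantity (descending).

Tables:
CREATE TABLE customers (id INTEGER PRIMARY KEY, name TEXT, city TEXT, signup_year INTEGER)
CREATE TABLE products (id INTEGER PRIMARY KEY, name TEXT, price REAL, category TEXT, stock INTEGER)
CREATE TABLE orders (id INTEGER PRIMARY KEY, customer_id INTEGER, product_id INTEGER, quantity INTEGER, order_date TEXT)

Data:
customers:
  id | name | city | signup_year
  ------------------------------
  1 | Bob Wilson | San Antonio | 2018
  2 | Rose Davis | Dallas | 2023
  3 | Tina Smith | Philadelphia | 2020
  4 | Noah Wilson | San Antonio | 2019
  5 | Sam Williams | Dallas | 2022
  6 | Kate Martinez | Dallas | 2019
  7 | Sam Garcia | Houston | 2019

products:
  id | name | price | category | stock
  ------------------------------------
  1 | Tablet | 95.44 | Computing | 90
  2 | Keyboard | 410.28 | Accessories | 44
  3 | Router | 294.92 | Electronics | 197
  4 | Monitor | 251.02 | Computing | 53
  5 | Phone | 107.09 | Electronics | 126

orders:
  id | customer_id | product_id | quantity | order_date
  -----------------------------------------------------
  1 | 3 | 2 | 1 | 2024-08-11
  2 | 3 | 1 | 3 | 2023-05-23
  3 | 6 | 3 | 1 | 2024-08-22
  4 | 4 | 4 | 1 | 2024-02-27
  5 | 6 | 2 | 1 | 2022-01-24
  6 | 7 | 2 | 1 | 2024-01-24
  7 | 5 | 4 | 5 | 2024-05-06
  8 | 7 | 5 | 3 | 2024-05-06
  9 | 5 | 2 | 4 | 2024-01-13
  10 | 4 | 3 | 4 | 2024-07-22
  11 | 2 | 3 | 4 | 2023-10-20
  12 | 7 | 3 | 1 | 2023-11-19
SELECT c.id, p.name AS customer, c.quantity FROM orders c JOIN customers p ON c.customer_id = p.id ORDER BY c.quantity DESC

Execution result:
id | customer | quantity
7 | Sam Williams | 5
9 | Sam Williams | 4
10 | Noah Wilson | 4
11 | Rose Davis | 4
2 | Tina Smith | 3
8 | Sam Garcia | 3
1 | Tina Smith | 1
3 | Kate Martinez | 1
4 | Noah Wilson | 1
5 | Kate Martinez | 1
6 | Sam Garcia | 1
12 | Sam Garcia | 1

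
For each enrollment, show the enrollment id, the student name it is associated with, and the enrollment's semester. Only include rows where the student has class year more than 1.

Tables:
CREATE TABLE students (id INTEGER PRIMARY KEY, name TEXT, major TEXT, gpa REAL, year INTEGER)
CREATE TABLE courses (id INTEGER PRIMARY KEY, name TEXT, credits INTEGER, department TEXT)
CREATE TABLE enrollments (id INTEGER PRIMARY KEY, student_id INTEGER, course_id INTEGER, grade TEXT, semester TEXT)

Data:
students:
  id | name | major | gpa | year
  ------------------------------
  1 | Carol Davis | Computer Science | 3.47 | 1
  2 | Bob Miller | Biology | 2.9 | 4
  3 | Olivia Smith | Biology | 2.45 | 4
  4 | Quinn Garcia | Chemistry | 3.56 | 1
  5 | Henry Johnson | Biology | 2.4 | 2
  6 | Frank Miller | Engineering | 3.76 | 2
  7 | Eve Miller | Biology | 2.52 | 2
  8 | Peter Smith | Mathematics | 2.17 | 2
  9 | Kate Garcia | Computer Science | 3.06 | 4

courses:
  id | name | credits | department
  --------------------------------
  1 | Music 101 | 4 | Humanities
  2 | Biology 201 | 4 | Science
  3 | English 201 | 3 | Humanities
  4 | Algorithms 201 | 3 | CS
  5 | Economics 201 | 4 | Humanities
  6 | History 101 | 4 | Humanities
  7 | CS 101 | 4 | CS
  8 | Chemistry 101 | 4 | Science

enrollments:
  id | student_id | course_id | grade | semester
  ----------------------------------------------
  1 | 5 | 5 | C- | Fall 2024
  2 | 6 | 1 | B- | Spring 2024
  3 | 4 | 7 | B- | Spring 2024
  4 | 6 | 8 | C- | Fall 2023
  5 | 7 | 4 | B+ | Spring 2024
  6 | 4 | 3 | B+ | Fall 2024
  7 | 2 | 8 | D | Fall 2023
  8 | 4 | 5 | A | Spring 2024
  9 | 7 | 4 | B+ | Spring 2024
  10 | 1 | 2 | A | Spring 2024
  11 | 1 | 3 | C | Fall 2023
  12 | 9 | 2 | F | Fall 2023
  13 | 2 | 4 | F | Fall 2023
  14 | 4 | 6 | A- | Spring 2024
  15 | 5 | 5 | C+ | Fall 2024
SELECT c.id, p.name AS student, c.semester FROM enrollments c JOIN students p ON c.student_id = p.id WHERE p.year > 1

Execution result:
id | student | semester
1 | Henry Johnson | Fall 2024
2 | Frank Miller | Spring 2024
4 | Frank Miller | Fall 2023
5 | Eve Miller | Spring 2024
7 | Bob Miller | Fall 2023
9 | Eve Miller | Spring 2024
12 | Kate Garcia | Fall 2023
13 | Bob Miller | Fall 2023
15 | Henry Johnson | Fall 2024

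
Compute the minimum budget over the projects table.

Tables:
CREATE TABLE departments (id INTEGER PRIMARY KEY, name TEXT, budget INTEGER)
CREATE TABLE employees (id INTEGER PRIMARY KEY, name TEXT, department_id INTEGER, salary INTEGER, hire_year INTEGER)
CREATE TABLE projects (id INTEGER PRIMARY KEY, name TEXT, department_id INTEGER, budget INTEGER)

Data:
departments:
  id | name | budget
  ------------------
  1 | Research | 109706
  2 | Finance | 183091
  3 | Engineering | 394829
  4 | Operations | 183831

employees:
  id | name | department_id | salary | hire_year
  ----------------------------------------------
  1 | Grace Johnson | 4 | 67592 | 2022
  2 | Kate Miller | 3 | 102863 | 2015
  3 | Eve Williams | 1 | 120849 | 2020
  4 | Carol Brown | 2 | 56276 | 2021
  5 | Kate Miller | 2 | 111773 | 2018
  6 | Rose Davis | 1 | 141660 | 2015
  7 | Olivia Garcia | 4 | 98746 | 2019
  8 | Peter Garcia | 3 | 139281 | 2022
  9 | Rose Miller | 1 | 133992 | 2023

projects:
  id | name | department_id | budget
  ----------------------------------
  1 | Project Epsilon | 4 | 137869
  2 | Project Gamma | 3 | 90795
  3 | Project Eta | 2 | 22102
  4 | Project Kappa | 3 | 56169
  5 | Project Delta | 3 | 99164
SELECT MIN(budget) FROM projects

Execution result:
22102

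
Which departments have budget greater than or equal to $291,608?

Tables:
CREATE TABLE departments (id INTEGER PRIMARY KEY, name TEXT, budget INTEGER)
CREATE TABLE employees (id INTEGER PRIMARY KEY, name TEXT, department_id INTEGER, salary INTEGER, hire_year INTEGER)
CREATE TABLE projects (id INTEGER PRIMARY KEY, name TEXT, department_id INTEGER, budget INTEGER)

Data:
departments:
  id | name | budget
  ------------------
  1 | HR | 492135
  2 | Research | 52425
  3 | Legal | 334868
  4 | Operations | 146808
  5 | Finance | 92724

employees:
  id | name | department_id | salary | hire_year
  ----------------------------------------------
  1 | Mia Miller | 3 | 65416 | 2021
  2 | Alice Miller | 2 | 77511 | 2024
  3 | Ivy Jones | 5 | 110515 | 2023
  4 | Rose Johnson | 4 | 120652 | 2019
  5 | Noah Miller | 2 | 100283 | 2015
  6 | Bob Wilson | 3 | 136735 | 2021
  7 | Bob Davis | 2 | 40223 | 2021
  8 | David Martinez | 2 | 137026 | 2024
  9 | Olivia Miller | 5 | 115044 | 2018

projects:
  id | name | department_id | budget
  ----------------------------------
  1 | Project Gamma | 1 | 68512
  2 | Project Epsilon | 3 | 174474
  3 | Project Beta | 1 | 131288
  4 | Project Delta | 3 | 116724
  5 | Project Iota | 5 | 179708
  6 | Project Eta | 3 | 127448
SELECT name, budget FROM departments WHERE budget >= 291608

Execution result:
name | budget
HR | 492135
Legal | 334868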